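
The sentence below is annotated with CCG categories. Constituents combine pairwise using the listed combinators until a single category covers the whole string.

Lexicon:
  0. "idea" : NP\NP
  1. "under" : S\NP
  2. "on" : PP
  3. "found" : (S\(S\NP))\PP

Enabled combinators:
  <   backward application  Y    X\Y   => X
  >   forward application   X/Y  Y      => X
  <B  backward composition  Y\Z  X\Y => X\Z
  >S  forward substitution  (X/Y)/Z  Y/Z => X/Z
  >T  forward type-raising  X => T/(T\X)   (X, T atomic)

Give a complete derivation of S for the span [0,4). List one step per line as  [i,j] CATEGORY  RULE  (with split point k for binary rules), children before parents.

[0,4] S   <
  [0,2] S\NP   <B
    [0,1] "idea" : NP\NP
    [1,2] "under" : S\NP
  [2,4] S\(S\NP)   <
    [2,3] "on" : PP
    [3,4] "found" : (S\(S\NP))\PP

[0,1] NP\NP  lex  "idea"
[1,2] S\NP  lex  "under"
[0,2] S\NP  <B  k=1
[2,3] PP  lex  "on"
[3,4] (S\(S\NP))\PP  lex  "found"
[2,4] S\(S\NP)  <  k=3
[0,4] S  <  k=2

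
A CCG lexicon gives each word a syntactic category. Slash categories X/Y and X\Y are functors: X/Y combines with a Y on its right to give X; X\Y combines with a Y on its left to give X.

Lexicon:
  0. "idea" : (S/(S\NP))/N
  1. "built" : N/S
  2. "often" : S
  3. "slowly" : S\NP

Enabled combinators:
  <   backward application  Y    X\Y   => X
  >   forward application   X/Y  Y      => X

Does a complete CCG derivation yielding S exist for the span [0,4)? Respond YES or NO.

[0,4] S   >
  [0,3] S/(S\NP)   >
    [0,1] "idea" : (S/(S\NP))/N
    [1,3] N   >
      [1,2] "built" : N/S
      [2,3] "often" : S
  [3,4] "slowly" : S\NP

YES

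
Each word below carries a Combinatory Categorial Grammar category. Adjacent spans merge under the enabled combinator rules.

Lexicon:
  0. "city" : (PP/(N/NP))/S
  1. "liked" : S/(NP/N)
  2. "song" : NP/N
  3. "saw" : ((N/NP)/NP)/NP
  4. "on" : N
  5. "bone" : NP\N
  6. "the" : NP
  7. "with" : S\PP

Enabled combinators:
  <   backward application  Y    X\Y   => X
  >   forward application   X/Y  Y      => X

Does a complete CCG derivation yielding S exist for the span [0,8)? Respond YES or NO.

[0,8] S   <
  [0,7] PP   >
    [0,3] PP/(N/NP)   >
      [0,1] "city" : (PP/(N/NP))/S
      [1,3] S   >
        [1,2] "liked" : S/(NP/N)
        [2,3] "song" : NP/N
    [3,7] N/NP   >
      [3,6] (N/NP)/NP   >
        [3,4] "saw" : ((N/NP)/NP)/NP
        [4,6] NP   <
          [4,5] "on" : N
          [5,6] "bone" : NP\N
      [6,7] "the" : NP
  [7,8] "with" : S\PP

YES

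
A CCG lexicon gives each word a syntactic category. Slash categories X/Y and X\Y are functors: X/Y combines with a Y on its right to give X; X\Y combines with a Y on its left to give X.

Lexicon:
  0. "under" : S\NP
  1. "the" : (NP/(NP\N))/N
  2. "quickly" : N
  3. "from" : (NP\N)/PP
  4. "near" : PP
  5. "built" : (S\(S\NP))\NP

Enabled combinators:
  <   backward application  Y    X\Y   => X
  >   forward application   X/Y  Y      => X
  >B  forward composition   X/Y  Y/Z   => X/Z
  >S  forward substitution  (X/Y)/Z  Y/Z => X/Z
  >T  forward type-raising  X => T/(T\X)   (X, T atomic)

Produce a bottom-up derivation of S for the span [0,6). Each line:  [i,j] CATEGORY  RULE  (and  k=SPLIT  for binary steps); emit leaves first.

[0,6] S   <
  [0,1] "under" : S\NP
  [1,6] S\(S\NP)   <
    [1,5] NP   >
      [1,3] NP/(NP\N)   >
        [1,2] "the" : (NP/(NP\N))/N
        [2,3] "quickly" : N
      [3,5] NP\N   >
        [3,4] "from" : (NP\N)/PP
        [4,5] "near" : PP
    [5,6] "built" : (S\(S\NP))\NP

[0,1] S\NP  lex  "under"
[1,2] (NP/(NP\N))/N  lex  "the"
[2,3] N  lex  "quickly"
[1,3] NP/(NP\N)  >  k=2
[3,4] (NP\N)/PP  lex  "from"
[4,5] PP  lex  "near"
[3,5] NP\N  >  k=4
[1,5] NP  >  k=3
[5,6] (S\(S\NP))\NP  lex  "built"
[1,6] S\(S\NP)  <  k=5
[0,6] S  <  k=1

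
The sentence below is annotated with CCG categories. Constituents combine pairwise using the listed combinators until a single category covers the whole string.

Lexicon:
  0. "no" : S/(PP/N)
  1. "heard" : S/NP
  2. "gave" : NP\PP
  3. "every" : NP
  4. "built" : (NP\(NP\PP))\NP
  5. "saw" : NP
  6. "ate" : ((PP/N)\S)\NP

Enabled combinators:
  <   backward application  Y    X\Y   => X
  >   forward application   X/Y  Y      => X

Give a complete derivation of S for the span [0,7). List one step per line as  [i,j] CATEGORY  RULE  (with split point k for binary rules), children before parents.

[0,7] S   >
  [0,1] "no" : S/(PP/N)
  [1,7] PP/N   <
    [1,5] S   >
      [1,2] "heard" : S/NP
      [2,5] NP   <
        [2,3] "gave" : NP\PP
        [3,5] NP\(NP\PP)   <
          [3,4] "every" : NP
          [4,5] "built" : (NP\(NP\PP))\NP
    [5,7] (PP/N)\S   <
      [5,6] "saw" : NP
      [6,7] "ate" : ((PP/N)\S)\NP

[0,1] S/(PP/N)  lex  "no"
[1,2] S/NP  lex  "heard"
[2,3] NP\PP  lex  "gave"
[3,4] NP  lex  "every"
[4,5] (NP\(NP\PP))\NP  lex  "built"
[3,5] NP\(NP\PP)  <  k=4
[2,5] NP  <  k=3
[1,5] S  >  k=2
[5,6] NP  lex  "saw"
[6,7] ((PP/N)\S)\NP  lex  "ate"
[5,7] (PP/N)\S  <  k=6
[1,7] PP/N  <  k=5
[0,7] S  >  k=1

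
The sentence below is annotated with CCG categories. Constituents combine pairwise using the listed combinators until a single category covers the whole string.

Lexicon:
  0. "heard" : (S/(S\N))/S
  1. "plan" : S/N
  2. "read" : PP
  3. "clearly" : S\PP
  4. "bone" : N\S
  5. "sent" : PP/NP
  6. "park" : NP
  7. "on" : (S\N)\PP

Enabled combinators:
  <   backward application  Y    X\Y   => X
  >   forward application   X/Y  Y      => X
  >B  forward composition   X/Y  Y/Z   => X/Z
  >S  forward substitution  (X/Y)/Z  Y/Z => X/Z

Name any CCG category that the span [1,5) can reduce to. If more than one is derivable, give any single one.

[0,8] S   >
  [0,5] S/(S\N)   >
    [0,1] "heard" : (S/(S\N))/S
    [1,5] S   >
      [1,2] "plan" : S/N
      [2,5] N   <
        [2,4] S   <
          [2,3] "read" : PP
          [3,4] "clearly" : S\PP
        [4,5] "bone" : N\S
  [5,8] S\N   <
    [5,7] PP   >
      [5,6] "sent" : PP/NP
      [6,7] "park" : NP
    [7,8] "on" : (S\N)\PP

S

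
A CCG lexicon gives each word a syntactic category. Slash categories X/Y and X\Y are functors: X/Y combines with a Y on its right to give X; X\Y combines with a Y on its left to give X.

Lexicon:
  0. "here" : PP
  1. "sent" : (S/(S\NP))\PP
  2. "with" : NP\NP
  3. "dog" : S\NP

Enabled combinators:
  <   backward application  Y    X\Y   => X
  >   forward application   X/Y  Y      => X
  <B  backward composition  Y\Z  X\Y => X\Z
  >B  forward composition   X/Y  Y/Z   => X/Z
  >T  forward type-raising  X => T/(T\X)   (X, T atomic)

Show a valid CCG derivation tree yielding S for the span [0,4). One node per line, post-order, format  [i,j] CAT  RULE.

[0,4] S   >
  [0,2] S/(S\NP)   <
    [0,1] "here" : PP
    [1,2] "sent" : (S/(S\NP))\PP
  [2,4] S\NP   <B
    [2,3] "with" : NP\NP
    [3,4] "dog" : S\NP

[0,1] PP  lex  "here"
[1,2] (S/(S\NP))\PP  lex  "sent"
[0,2] S/(S\NP)  <  k=1
[2,3] NP\NP  lex  "with"
[3,4] S\NP  lex  "dog"
[2,4] S\NP  <B  k=3
[0,4] S  >  k=2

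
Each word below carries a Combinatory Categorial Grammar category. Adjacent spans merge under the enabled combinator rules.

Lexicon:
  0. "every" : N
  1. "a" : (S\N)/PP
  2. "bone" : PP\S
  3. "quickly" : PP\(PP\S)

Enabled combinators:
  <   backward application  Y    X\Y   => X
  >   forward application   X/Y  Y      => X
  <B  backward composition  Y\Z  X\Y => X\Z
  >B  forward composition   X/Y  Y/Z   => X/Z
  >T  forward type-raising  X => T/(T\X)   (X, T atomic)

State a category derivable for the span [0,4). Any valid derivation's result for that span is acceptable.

S

[0,4] S   >
  [0,1] S/(S\N)   >T
    [0,1] "every" : N
  [1,4] S\N   >
    [1,2] "a" : (S\N)/PP
    [2,4] PP   <
      [2,3] "bone" : PP\S
      [3,4] "quickly" : PP\(PP\S)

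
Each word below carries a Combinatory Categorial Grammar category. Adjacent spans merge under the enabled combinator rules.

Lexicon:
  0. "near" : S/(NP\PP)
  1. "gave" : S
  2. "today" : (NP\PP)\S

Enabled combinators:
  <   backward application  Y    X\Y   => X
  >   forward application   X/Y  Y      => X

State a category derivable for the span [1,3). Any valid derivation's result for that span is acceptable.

NP\PP

[0,3] S   >
  [0,1] "near" : S/(NP\PP)
  [1,3] NP\PP   <
    [1,2] "gave" : S
    [2,3] "today" : (NP\PP)\S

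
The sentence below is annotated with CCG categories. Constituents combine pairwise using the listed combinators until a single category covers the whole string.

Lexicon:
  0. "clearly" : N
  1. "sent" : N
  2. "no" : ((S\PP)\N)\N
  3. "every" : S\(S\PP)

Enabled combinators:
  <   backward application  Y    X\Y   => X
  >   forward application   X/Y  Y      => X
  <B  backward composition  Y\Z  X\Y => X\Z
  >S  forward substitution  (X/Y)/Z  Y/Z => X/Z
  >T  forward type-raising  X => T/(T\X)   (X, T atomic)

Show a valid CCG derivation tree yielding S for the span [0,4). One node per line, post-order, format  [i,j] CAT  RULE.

[0,4] S   <
  [0,3] S\PP   <
    [0,1] "clearly" : N
    [1,3] (S\PP)\N   <
      [1,2] "sent" : N
      [2,3] "no" : ((S\PP)\N)\N
  [3,4] "every" : S\(S\PP)

[0,1] N  lex  "clearly"
[1,2] N  lex  "sent"
[2,3] ((S\PP)\N)\N  lex  "no"
[1,3] (S\PP)\N  <  k=2
[0,3] S\PP  <  k=1
[3,4] S\(S\PP)  lex  "every"
[0,4] S  <  k=3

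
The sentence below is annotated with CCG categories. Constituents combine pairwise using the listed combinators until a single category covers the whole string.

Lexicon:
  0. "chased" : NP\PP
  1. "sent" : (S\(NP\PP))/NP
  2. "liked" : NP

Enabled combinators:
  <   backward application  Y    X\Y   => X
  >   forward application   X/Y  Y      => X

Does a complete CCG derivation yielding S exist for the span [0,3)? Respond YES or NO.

YES

[0,3] S   <
  [0,1] "chased" : NP\PP
  [1,3] S\(NP\PP)   >
    [1,2] "sent" : (S\(NP\PP))/NP
    [2,3] "liked" : NP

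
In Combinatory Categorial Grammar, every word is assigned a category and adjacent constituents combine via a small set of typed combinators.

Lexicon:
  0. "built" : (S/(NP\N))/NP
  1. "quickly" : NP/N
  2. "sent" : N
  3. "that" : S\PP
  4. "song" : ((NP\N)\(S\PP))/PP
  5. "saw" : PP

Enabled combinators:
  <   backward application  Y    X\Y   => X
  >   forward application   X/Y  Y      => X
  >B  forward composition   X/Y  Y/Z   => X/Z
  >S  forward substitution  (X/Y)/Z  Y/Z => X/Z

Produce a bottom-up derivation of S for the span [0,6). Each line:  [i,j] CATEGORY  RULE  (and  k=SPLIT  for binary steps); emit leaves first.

[0,1] (S/(NP\N))/NP  lex  "built"
[1,2] NP/N  lex  "quickly"
[2,3] N  lex  "sent"
[1,3] NP  >  k=2
[0,3] S/(NP\N)  >  k=1
[3,4] S\PP  lex  "that"
[4,5] ((NP\N)\(S\PP))/PP  lex  "song"
[5,6] PP  lex  "saw"
[4,6] (NP\N)\(S\PP)  >  k=5
[3,6] NP\N  <  k=4
[0,6] S  >  k=3

[0,6] S   >
  [0,3] S/(NP\N)   >
    [0,1] "built" : (S/(NP\N))/NP
    [1,3] NP   >
      [1,2] "quickly" : NP/N
      [2,3] "sent" : N
  [3,6] NP\N   <
    [3,4] "that" : S\PP
    [4,6] (NP\N)\(S\PP)   >
      [4,5] "song" : ((NP\N)\(S\PP))/PP
      [5,6] "saw" : PP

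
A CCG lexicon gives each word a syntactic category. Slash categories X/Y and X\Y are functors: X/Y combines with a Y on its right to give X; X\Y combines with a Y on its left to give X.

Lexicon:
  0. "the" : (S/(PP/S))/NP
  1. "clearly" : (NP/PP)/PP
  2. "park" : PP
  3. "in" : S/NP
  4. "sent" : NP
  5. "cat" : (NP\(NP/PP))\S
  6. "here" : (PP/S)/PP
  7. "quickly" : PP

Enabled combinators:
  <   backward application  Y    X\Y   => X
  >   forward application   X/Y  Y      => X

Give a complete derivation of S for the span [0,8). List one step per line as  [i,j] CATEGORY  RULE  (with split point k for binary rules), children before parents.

[0,8] S   >
  [0,6] S/(PP/S)   >
    [0,1] "the" : (S/(PP/S))/NP
    [1,6] NP   <
      [1,3] NP/PP   >
        [1,2] "clearly" : (NP/PP)/PP
        [2,3] "park" : PP
      [3,6] NP\(NP/PP)   <
        [3,5] S   >
          [3,4] "in" : S/NP
          [4,5] "sent" : NP
        [5,6] "cat" : (NP\(NP/PP))\S
  [6,8] PP/S   >
    [6,7] "here" : (PP/S)/PP
    [7,8] "quickly" : PP

[0,1] (S/(PP/S))/NP  lex  "the"
[1,2] (NP/PP)/PP  lex  "clearly"
[2,3] PP  lex  "park"
[1,3] NP/PP  >  k=2
[3,4] S/NP  lex  "in"
[4,5] NP  lex  "sent"
[3,5] S  >  k=4
[5,6] (NP\(NP/PP))\S  lex  "cat"
[3,6] NP\(NP/PP)  <  k=5
[1,6] NP  <  k=3
[0,6] S/(PP/S)  >  k=1
[6,7] (PP/S)/PP  lex  "here"
[7,8] PP  lex  "quickly"
[6,8] PP/S  >  k=7
[0,8] S  >  k=6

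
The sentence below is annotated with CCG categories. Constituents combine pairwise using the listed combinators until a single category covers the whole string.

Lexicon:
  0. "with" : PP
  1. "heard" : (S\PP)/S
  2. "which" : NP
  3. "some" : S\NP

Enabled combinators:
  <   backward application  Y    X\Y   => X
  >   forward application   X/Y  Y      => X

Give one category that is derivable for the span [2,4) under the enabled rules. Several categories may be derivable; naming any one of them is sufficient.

[0,4] S   <
  [0,1] "with" : PP
  [1,4] S\PP   >
    [1,2] "heard" : (S\PP)/S
    [2,4] S   <
      [2,3] "which" : NP
      [3,4] "some" : S\NP

S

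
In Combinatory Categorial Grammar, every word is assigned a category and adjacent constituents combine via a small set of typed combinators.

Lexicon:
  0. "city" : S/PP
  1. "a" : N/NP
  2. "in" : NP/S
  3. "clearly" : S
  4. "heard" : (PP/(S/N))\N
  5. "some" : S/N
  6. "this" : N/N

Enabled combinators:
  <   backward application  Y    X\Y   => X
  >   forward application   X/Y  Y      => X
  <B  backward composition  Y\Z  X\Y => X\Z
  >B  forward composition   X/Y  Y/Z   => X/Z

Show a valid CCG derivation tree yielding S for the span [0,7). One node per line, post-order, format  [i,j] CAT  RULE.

[0,7] S   >
  [0,1] "city" : S/PP
  [1,7] PP   >
    [1,5] PP/(S/N)   <
      [1,4] N   >
        [1,2] "a" : N/NP
        [2,4] NP   >
          [2,3] "in" : NP/S
          [3,4] "clearly" : S
      [4,5] "heard" : (PP/(S/N))\N
    [5,7] S/N   >B
      [5,6] "some" : S/N
      [6,7] "this" : N/N

[0,1] S/PP  lex  "city"
[1,2] N/NP  lex  "a"
[2,3] NP/S  lex  "in"
[3,4] S  lex  "clearly"
[2,4] NP  >  k=3
[1,4] N  >  k=2
[4,5] (PP/(S/N))\N  lex  "heard"
[1,5] PP/(S/N)  <  k=4
[5,6] S/N  lex  "some"
[6,7] N/N  lex  "this"
[5,7] S/N  >B  k=6
[1,7] PP  >  k=5
[0,7] S  >  k=1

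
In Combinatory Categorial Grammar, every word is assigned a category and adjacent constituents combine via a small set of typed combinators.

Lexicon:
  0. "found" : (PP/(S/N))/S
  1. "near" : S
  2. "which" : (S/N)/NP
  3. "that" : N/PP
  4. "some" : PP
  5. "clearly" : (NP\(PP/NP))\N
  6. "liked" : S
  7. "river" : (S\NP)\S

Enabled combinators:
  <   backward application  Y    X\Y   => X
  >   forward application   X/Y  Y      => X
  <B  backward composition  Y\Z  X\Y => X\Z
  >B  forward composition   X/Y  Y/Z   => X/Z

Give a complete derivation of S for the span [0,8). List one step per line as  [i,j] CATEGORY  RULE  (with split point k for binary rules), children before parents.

[0,8] S   <
  [0,6] NP   <
    [0,3] PP/NP   >B
      [0,2] PP/(S/N)   >
        [0,1] "found" : (PP/(S/N))/S
        [1,2] "near" : S
      [2,3] "which" : (S/N)/NP
    [3,6] NP\(PP/NP)   <
      [3,5] N   >
        [3,4] "that" : N/PP
        [4,5] "some" : PP
      [5,6] "clearly" : (NP\(PP/NP))\N
  [6,8] S\NP   <
    [6,7] "liked" : S
    [7,8] "river" : (S\NP)\S

[0,1] (PP/(S/N))/S  lex  "found"
[1,2] S  lex  "near"
[0,2] PP/(S/N)  >  k=1
[2,3] (S/N)/NP  lex  "which"
[0,3] PP/NP  >B  k=2
[3,4] N/PP  lex  "that"
[4,5] PP  lex  "some"
[3,5] N  >  k=4
[5,6] (NP\(PP/NP))\N  lex  "clearly"
[3,6] NP\(PP/NP)  <  k=5
[0,6] NP  <  k=3
[6,7] S  lex  "liked"
[7,8] (S\NP)\S  lex  "river"
[6,8] S\NP  <  k=7
[0,8] S  <  k=6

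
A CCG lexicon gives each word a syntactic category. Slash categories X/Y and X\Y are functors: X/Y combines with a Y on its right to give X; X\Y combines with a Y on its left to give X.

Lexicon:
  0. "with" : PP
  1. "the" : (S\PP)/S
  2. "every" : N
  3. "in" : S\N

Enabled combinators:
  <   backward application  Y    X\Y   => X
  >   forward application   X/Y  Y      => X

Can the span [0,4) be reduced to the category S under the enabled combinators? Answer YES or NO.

[0,4] S   <
  [0,1] "with" : PP
  [1,4] S\PP   >
    [1,2] "the" : (S\PP)/S
    [2,4] S   <
      [2,3] "every" : N
      [3,4] "in" : S\N

YES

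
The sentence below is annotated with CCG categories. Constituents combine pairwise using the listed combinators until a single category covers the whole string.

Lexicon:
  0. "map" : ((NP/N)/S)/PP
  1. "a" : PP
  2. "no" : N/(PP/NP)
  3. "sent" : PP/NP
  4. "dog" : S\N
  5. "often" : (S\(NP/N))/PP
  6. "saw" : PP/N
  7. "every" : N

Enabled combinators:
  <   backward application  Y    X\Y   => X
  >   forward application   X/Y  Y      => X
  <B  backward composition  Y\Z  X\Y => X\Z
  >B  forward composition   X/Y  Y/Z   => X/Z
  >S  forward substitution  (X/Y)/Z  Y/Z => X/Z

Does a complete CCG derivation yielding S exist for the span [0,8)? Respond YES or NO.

[0,8] S   <
  [0,5] NP/N   >
    [0,2] (NP/N)/S   >
      [0,1] "map" : ((NP/N)/S)/PP
      [1,2] "a" : PP
    [2,5] S   <
      [2,4] N   >
        [2,3] "no" : N/(PP/NP)
        [3,4] "sent" : PP/NP
      [4,5] "dog" : S\N
  [5,8] S\(NP/N)   >
    [5,6] "often" : (S\(NP/N))/PP
    [6,8] PP   >
      [6,7] "saw" : PP/N
      [7,8] "every" : N

YES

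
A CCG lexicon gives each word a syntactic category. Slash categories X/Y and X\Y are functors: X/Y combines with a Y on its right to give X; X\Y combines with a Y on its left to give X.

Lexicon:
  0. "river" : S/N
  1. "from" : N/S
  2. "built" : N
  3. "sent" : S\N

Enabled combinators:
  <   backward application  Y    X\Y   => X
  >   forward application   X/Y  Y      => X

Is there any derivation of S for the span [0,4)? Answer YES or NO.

[0,4] S   >
  [0,1] "river" : S/N
  [1,4] N   >
    [1,2] "from" : N/S
    [2,4] S   <
      [2,3] "built" : N
      [3,4] "sent" : S\N

YES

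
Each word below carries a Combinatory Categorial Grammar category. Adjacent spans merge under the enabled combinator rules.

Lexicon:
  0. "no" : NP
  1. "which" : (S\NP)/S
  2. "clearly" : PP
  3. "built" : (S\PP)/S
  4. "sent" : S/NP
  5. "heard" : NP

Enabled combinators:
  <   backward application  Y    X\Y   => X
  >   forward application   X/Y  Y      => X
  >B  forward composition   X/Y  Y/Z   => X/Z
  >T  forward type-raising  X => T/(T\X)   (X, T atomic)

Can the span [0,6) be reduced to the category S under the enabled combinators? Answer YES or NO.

[0,6] S   <
  [0,1] "no" : NP
  [1,6] S\NP   >
    [1,2] "which" : (S\NP)/S
    [2,6] S   >
      [2,3] S/(S\PP)   >T
        [2,3] "clearly" : PP
      [3,6] S\PP   >
        [3,4] "built" : (S\PP)/S
        [4,6] S   >
          [4,5] "sent" : S/NP
          [5,6] "heard" : NP

YES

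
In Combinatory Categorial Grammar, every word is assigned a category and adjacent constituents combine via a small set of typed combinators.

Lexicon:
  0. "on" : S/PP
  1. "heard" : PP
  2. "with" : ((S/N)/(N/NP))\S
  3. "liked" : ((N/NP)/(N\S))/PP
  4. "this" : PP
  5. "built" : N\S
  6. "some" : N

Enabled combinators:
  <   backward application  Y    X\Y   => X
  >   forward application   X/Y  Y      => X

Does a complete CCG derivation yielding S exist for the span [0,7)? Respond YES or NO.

YES

[0,7] S   >
  [0,6] S/N   >
    [0,3] (S/N)/(N/NP)   <
      [0,2] S   >
        [0,1] "on" : S/PP
        [1,2] "heard" : PP
      [2,3] "with" : ((S/N)/(N/NP))\S
    [3,6] N/NP   >
      [3,5] (N/NP)/(N\S)   >
        [3,4] "liked" : ((N/NP)/(N\S))/PP
        [4,5] "this" : PP
      [5,6] "built" : N\S
  [6,7] "some" : N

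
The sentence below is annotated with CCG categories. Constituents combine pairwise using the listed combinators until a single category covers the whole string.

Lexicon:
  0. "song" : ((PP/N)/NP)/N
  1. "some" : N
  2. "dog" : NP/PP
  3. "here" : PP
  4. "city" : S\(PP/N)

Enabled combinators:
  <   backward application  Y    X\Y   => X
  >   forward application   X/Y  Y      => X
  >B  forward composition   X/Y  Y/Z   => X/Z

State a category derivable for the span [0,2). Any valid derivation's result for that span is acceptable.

[0,5] S   <
  [0,4] PP/N   >
    [0,2] (PP/N)/NP   >
      [0,1] "song" : ((PP/N)/NP)/N
      [1,2] "some" : N
    [2,4] NP   >
      [2,3] "dog" : NP/PP
      [3,4] "here" : PP
  [4,5] "city" : S\(PP/N)

(PP/N)/NP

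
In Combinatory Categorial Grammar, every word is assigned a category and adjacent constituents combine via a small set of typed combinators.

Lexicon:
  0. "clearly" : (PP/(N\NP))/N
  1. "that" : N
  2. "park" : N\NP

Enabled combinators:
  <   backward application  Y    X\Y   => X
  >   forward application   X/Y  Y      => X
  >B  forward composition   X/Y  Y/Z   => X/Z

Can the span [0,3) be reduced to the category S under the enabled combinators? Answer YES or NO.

NO

(PP/(N\NP))/N N N\NP
CKY chart[0,3] = {PP}; S ∉ chart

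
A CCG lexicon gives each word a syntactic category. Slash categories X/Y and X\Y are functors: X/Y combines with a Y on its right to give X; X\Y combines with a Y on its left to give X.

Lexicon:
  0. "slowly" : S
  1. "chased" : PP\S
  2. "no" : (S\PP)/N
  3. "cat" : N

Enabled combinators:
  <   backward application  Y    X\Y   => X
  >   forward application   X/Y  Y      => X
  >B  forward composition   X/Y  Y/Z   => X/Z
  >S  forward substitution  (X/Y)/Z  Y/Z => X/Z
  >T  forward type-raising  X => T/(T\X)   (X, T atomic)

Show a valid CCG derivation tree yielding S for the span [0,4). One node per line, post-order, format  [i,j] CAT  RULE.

[0,1] S  lex  "slowly"
[1,2] PP\S  lex  "chased"
[0,2] PP  <  k=1
[2,3] (S\PP)/N  lex  "no"
[3,4] N  lex  "cat"
[2,4] S\PP  >  k=3
[0,4] S  <  k=2

[0,4] S   <
  [0,2] PP   <
    [0,1] "slowly" : S
    [1,2] "chased" : PP\S
  [2,4] S\PP   >
    [2,3] "no" : (S\PP)/N
    [3,4] "cat" : N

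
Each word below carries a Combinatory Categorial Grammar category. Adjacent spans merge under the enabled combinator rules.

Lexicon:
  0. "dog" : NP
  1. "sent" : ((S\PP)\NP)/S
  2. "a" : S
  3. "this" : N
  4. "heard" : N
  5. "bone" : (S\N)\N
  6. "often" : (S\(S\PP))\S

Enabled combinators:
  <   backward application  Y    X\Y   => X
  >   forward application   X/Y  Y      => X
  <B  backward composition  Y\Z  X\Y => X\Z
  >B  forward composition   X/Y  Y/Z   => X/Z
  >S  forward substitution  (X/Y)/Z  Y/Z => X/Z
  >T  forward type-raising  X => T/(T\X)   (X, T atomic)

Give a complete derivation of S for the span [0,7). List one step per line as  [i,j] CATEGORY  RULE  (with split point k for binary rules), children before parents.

[0,1] NP  lex  "dog"
[1,2] ((S\PP)\NP)/S  lex  "sent"
[2,3] S  lex  "a"
[1,3] (S\PP)\NP  >  k=2
[0,3] S\PP  <  k=1
[3,4] N  lex  "this"
[4,5] N  lex  "heard"
[5,6] (S\N)\N  lex  "bone"
[4,6] S\N  <  k=5
[3,6] S  <  k=4
[6,7] (S\(S\PP))\S  lex  "often"
[3,7] S\(S\PP)  <  k=6
[0,7] S  <  k=3

[0,7] S   <
  [0,3] S\PP   <
    [0,1] "dog" : NP
    [1,3] (S\PP)\NP   >
      [1,2] "sent" : ((S\PP)\NP)/S
      [2,3] "a" : S
  [3,7] S\(S\PP)   <
    [3,6] S   <
      [3,4] "this" : N
      [4,6] S\N   <
        [4,5] "heard" : N
        [5,6] "bone" : (S\N)\N
    [6,7] "often" : (S\(S\PP))\S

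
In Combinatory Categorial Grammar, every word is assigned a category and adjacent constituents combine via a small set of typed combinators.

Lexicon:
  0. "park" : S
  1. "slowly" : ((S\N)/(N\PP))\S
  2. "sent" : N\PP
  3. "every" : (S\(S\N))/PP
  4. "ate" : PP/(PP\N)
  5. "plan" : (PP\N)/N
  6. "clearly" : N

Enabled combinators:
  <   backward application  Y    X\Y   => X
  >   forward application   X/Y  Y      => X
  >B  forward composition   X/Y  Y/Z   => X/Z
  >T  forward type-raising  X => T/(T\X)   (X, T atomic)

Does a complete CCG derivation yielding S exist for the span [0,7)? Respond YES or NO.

[0,7] S   <
  [0,3] S\N   >
    [0,2] (S\N)/(N\PP)   <
      [0,1] "park" : S
      [1,2] "slowly" : ((S\N)/(N\PP))\S
    [2,3] "sent" : N\PP
  [3,7] S\(S\N)   >
    [3,4] "every" : (S\(S\N))/PP
    [4,7] PP   >
      [4,5] "ate" : PP/(PP\N)
      [5,7] PP\N   >
        [5,6] "plan" : (PP\N)/N
        [6,7] "clearly" : N

YES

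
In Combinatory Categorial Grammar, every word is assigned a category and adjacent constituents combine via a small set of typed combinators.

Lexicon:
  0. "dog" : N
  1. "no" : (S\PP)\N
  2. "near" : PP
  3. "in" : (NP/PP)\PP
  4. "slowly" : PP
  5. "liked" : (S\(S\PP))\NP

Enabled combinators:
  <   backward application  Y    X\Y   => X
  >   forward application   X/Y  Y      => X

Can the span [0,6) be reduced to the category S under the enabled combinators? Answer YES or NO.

[0,6] S   <
  [0,2] S\PP   <
    [0,1] "dog" : N
    [1,2] "no" : (S\PP)\N
  [2,6] S\(S\PP)   <
    [2,5] NP   >
      [2,4] NP/PP   <
        [2,3] "near" : PP
        [3,4] "in" : (NP/PP)\PP
      [4,5] "slowly" : PP
    [5,6] "liked" : (S\(S\PP))\NP

YES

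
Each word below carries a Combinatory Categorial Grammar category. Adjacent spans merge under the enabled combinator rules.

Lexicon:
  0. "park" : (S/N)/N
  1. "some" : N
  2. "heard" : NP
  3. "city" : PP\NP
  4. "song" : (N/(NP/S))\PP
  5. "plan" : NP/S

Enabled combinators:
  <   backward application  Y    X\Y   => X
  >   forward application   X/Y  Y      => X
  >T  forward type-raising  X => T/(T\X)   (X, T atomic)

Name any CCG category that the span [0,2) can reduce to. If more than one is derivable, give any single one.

[0,6] S   >
  [0,2] S/N   >
    [0,1] "park" : (S/N)/N
    [1,2] "some" : N
  [2,6] N   >
    [2,5] N/(NP/S)   <
      [2,4] PP   >
        [2,3] PP/(PP\NP)   >T
          [2,3] "heard" : NP
        [3,4] "city" : PP\NP
      [4,5] "song" : (N/(NP/S))\PP
    [5,6] "plan" : NP/S

S/N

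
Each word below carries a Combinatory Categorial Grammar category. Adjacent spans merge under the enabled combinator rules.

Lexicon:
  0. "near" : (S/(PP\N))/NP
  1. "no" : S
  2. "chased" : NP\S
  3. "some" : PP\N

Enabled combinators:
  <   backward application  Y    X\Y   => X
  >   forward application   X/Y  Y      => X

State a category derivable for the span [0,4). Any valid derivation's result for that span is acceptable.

S

[0,4] S   >
  [0,3] S/(PP\N)   >
    [0,1] "near" : (S/(PP\N))/NP
    [1,3] NP   <
      [1,2] "no" : S
      [2,3] "chased" : NP\S
  [3,4] "some" : PP\N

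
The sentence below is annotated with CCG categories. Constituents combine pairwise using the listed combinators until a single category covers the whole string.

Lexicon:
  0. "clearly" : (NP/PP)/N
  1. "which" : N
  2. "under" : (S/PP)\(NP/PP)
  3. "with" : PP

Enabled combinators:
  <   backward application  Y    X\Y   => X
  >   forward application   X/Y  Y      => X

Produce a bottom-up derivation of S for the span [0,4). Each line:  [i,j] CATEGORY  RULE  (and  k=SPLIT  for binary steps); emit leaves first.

[0,1] (NP/PP)/N  lex  "clearly"
[1,2] N  lex  "which"
[0,2] NP/PP  >  k=1
[2,3] (S/PP)\(NP/PP)  lex  "under"
[0,3] S/PP  <  k=2
[3,4] PP  lex  "with"
[0,4] S  >  k=3

[0,4] S   >
  [0,3] S/PP   <
    [0,2] NP/PP   >
      [0,1] "clearly" : (NP/PP)/N
      [1,2] "which" : N
    [2,3] "under" : (S/PP)\(NP/PP)
  [3,4] "with" : PP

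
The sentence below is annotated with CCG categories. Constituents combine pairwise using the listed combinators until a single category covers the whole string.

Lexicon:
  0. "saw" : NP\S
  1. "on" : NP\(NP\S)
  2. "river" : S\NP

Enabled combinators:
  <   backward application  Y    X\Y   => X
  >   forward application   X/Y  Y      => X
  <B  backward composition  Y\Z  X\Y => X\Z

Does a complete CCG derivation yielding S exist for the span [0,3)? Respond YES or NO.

[0,3] S   <
  [0,2] NP   <
    [0,1] "saw" : NP\S
    [1,2] "on" : NP\(NP\S)
  [2,3] "river" : S\NP

YES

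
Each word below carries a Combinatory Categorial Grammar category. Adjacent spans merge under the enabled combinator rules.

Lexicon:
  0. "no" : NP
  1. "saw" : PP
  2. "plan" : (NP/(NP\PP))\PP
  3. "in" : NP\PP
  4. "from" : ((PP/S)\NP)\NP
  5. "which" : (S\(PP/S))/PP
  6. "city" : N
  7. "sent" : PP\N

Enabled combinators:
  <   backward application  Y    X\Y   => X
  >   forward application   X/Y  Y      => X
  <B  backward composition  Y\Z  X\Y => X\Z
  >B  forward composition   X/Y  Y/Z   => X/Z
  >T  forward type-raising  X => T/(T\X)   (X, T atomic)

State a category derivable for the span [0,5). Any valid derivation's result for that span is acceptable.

[0,8] S   <
  [0,5] PP/S   <
    [0,1] "no" : NP
    [1,5] (PP/S)\NP   <
      [1,4] NP   >
        [1,3] NP/(NP\PP)   <
          [1,2] "saw" : PP
          [2,3] "plan" : (NP/(NP\PP))\PP
        [3,4] "in" : NP\PP
      [4,5] "from" : ((PP/S)\NP)\NP
  [5,8] S\(PP/S)   >
    [5,6] "which" : (S\(PP/S))/PP
    [6,8] PP   <
      [6,7] "city" : N
      [7,8] "sent" : PP\N

PP/S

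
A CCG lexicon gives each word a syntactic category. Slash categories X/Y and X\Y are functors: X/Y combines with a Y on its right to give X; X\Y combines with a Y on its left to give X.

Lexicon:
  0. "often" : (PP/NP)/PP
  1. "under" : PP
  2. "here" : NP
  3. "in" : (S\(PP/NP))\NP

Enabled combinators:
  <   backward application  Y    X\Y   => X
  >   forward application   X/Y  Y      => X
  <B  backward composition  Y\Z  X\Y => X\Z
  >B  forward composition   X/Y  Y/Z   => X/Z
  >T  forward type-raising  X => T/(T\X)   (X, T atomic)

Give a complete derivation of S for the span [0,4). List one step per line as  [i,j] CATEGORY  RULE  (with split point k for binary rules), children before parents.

[0,4] S   <
  [0,2] PP/NP   >
    [0,1] "often" : (PP/NP)/PP
    [1,2] "under" : PP
  [2,4] S\(PP/NP)   <
    [2,3] "here" : NP
    [3,4] "in" : (S\(PP/NP))\NP

[0,1] (PP/NP)/PP  lex  "often"
[1,2] PP  lex  "under"
[0,2] PP/NP  >  k=1
[2,3] NP  lex  "here"
[3,4] (S\(PP/NP))\NP  lex  "in"
[2,4] S\(PP/NP)  <  k=3
[0,4] S  <  k=2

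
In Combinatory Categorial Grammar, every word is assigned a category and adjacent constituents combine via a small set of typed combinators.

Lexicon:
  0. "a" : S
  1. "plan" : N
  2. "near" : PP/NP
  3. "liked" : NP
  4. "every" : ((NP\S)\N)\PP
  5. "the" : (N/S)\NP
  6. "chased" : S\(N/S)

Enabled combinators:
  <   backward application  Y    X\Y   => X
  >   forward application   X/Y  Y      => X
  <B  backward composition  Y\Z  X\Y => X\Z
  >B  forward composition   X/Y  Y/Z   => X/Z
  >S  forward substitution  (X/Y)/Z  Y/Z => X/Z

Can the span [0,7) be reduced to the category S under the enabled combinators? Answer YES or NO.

[0,7] S   <
  [0,5] NP   <
    [0,1] "a" : S
    [1,5] NP\S   <
      [1,2] "plan" : N
      [2,5] (NP\S)\N   <
        [2,4] PP   >
          [2,3] "near" : PP/NP
          [3,4] "liked" : NP
        [4,5] "every" : ((NP\S)\N)\PP
  [5,7] S\NP   <B
    [5,6] "the" : (N/S)\NP
    [6,7] "chased" : S\(N/S)

YES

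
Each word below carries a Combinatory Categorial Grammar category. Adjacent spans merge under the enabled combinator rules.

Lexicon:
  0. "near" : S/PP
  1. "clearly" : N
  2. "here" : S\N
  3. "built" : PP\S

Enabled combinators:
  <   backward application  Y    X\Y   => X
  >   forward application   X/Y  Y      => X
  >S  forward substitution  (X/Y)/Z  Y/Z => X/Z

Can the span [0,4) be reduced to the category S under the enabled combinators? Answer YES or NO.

YES

[0,4] S   >
  [0,1] "near" : S/PP
  [1,4] PP   <
    [1,3] S   <
      [1,2] "clearly" : N
      [2,3] "here" : S\N
    [3,4] "built" : PP\S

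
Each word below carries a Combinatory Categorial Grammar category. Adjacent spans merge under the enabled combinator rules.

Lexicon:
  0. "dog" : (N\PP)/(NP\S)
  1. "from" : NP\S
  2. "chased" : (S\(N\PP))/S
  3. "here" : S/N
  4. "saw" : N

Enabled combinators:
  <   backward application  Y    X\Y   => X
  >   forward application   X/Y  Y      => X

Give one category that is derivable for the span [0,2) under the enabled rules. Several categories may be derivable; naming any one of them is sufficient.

N\PP

[0,5] S   <
  [0,2] N\PP   >
    [0,1] "dog" : (N\PP)/(NP\S)
    [1,2] "from" : NP\S
  [2,5] S\(N\PP)   >
    [2,3] "chased" : (S\(N\PP))/S
    [3,5] S   >
      [3,4] "here" : S/N
      [4,5] "saw" : N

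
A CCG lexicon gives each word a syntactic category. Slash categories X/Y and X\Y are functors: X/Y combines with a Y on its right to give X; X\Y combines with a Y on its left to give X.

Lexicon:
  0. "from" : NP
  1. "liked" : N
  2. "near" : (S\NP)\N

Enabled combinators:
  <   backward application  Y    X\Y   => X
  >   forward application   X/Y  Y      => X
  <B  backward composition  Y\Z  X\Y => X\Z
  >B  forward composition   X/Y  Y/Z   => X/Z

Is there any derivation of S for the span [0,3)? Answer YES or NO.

[0,3] S   <
  [0,1] "from" : NP
  [1,3] S\NP   <
    [1,2] "liked" : N
    [2,3] "near" : (S\NP)\N

YES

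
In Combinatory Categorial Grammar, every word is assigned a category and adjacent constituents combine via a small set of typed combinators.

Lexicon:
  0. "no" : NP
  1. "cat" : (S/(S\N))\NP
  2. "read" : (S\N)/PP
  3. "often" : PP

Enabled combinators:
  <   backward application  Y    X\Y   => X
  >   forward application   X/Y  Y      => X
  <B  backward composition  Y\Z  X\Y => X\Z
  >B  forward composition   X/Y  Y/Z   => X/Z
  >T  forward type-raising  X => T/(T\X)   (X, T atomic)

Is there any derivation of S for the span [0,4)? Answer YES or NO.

YES

[0,4] S   >
  [0,2] S/(S\N)   <
    [0,1] "no" : NP
    [1,2] "cat" : (S/(S\N))\NP
  [2,4] S\N   >
    [2,3] "read" : (S\N)/PP
    [3,4] "often" : PP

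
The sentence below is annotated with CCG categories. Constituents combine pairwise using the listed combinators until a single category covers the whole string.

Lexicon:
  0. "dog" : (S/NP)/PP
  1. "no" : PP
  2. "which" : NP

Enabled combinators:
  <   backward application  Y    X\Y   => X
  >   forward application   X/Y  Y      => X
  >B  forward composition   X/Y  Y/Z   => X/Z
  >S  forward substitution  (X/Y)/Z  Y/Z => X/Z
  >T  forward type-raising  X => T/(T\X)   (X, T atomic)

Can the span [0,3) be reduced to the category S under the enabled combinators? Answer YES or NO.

YES

[0,3] S   >
  [0,2] S/NP   >
    [0,1] "dog" : (S/NP)/PP
    [1,2] "no" : PP
  [2,3] "which" : NP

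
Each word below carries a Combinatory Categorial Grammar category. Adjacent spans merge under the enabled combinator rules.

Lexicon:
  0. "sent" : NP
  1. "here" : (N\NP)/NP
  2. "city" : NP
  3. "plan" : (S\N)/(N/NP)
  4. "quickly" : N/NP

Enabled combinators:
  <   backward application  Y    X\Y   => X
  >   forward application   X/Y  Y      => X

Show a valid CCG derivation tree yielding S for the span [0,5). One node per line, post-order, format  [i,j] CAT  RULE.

[0,5] S   <
  [0,3] N   <
    [0,1] "sent" : NP
    [1,3] N\NP   >
      [1,2] "here" : (N\NP)/NP
      [2,3] "city" : NP
  [3,5] S\N   >
    [3,4] "plan" : (S\N)/(N/NP)
    [4,5] "quickly" : N/NP

[0,1] NP  lex  "sent"
[1,2] (N\NP)/NP  lex  "here"
[2,3] NP  lex  "city"
[1,3] N\NP  >  k=2
[0,3] N  <  k=1
[3,4] (S\N)/(N/NP)  lex  "plan"
[4,5] N/NP  lex  "quickly"
[3,5] S\N  >  k=4
[0,5] S  <  k=3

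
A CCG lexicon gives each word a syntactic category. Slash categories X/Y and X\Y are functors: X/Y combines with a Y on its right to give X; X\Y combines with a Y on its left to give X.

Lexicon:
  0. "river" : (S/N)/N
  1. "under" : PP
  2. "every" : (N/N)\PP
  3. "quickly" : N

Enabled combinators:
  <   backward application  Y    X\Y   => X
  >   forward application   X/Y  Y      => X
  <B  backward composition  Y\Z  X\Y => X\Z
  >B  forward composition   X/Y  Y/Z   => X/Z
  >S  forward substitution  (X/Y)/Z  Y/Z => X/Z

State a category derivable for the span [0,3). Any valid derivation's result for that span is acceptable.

S/N

[0,4] S   >
  [0,3] S/N   >S
    [0,1] "river" : (S/N)/N
    [1,3] N/N   <
      [1,2] "under" : PP
      [2,3] "every" : (N/N)\PP
  [3,4] "quickly" : N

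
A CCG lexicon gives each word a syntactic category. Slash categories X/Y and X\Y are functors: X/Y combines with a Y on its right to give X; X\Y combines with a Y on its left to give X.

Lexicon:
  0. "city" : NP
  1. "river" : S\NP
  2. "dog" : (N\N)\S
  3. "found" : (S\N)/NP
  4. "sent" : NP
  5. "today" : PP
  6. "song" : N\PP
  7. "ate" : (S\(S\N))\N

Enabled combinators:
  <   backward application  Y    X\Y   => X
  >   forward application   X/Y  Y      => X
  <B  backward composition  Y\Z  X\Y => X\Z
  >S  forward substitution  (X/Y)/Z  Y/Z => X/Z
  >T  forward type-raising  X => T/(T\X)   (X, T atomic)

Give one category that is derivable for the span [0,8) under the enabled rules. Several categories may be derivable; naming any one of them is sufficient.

S

[0,8] S   <
  [0,5] S\N   <B
    [0,3] N\N   <
      [0,2] S   <
        [0,1] "city" : NP
        [1,2] "river" : S\NP
      [2,3] "dog" : (N\N)\S
    [3,5] S\N   >
      [3,4] "found" : (S\N)/NP
      [4,5] "sent" : NP
  [5,8] S\(S\N)   <
    [5,7] N   <
      [5,6] "today" : PP
      [6,7] "song" : N\PP
    [7,8] "ate" : (S\(S\N))\N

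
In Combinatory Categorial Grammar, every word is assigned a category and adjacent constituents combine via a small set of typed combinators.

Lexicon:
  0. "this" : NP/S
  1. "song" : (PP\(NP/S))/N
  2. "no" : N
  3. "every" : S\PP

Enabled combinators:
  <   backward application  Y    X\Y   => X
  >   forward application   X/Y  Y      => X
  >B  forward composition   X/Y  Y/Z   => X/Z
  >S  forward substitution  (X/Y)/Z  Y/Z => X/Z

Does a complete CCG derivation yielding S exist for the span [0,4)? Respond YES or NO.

[0,4] S   <
  [0,3] PP   <
    [0,1] "this" : NP/S
    [1,3] PP\(NP/S)   >
      [1,2] "song" : (PP\(NP/S))/N
      [2,3] "no" : N
  [3,4] "every" : S\PP

YES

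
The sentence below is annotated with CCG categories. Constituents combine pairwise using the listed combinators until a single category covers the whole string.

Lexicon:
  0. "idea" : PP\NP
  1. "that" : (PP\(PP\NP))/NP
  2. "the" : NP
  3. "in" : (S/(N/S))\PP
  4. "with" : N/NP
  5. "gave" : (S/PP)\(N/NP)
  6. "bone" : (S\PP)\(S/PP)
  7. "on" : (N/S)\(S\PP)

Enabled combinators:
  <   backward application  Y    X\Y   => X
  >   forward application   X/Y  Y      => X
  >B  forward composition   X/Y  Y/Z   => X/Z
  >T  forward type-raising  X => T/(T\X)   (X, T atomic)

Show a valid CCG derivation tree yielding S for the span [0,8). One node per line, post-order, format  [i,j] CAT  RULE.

[0,1] PP\NP  lex  "idea"
[1,2] (PP\(PP\NP))/NP  lex  "that"
[2,3] NP  lex  "the"
[1,3] PP\(PP\NP)  >  k=2
[0,3] PP  <  k=1
[3,4] (S/(N/S))\PP  lex  "in"
[0,4] S/(N/S)  <  k=3
[4,5] N/NP  lex  "with"
[5,6] (S/PP)\(N/NP)  lex  "gave"
[4,6] S/PP  <  k=5
[6,7] (S\PP)\(S/PP)  lex  "bone"
[4,7] S\PP  <  k=6
[7,8] (N/S)\(S\PP)  lex  "on"
[4,8] N/S  <  k=7
[0,8] S  >  k=4

[0,8] S   >
  [0,4] S/(N/S)   <
    [0,3] PP   <
      [0,1] "idea" : PP\NP
      [1,3] PP\(PP\NP)   >
        [1,2] "that" : (PP\(PP\NP))/NP
        [2,3] "the" : NP
    [3,4] "in" : (S/(N/S))\PP
  [4,8] N/S   <
    [4,7] S\PP   <
      [4,6] S/PP   <
        [4,5] "with" : N/NP
        [5,6] "gave" : (S/PP)\(N/NP)
      [6,7] "bone" : (S\PP)\(S/PP)
    [7,8] "on" : (N/S)\(S\PP)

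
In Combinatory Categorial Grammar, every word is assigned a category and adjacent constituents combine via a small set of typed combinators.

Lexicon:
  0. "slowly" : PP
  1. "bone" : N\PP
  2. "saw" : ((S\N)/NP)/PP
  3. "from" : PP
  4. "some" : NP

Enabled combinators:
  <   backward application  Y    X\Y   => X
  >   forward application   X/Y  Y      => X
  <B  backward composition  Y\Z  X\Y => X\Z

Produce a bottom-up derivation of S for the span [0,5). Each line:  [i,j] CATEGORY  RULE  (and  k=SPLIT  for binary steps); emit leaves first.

[0,5] S   <
  [0,2] N   <
    [0,1] "slowly" : PP
    [1,2] "bone" : N\PP
  [2,5] S\N   >
    [2,4] (S\N)/NP   >
      [2,3] "saw" : ((S\N)/NP)/PP
      [3,4] "from" : PP
    [4,5] "some" : NP

[0,1] PP  lex  "slowly"
[1,2] N\PP  lex  "bone"
[0,2] N  <  k=1
[2,3] ((S\N)/NP)/PP  lex  "saw"
[3,4] PP  lex  "from"
[2,4] (S\N)/NP  >  k=3
[4,5] NP  lex  "some"
[2,5] S\N  >  k=4
[0,5] S  <  k=2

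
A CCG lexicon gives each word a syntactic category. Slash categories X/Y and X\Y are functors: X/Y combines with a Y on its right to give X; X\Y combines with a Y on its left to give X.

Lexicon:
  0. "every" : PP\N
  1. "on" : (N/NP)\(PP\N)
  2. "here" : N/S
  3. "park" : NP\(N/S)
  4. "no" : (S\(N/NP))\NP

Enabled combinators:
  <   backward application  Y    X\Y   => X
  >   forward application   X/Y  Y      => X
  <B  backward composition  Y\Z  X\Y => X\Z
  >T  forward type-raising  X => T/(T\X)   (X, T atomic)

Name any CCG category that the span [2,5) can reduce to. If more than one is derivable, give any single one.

[0,5] S   <
  [0,2] N/NP   <
    [0,1] "every" : PP\N
    [1,2] "on" : (N/NP)\(PP\N)
  [2,5] S\(N/NP)   <
    [2,4] NP   <
      [2,3] "here" : N/S
      [3,4] "park" : NP\(N/S)
    [4,5] "no" : (S\(N/NP))\NP

S\(N/NP)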